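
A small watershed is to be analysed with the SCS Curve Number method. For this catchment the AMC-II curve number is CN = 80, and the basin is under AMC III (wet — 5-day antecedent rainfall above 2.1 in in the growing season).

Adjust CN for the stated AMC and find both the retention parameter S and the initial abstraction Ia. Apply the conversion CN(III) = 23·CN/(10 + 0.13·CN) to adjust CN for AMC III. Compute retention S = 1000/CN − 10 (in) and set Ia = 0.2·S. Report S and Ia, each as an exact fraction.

S = 25/23 in ≈ 1.087 in; Ia = 5/23 in ≈ 0.217 in

CN(III) from CN(II)=80: (23·80)/(10 + 0.13·80) = 4600/51 ≈ 90.196
Max retention: S = 1000/(4600/51) − 10 = 25/23 in (≈ 1.087 in)
Initial abstraction Ia = S/5 = (25/23)/5 = 5/23 ≈ 0.217 in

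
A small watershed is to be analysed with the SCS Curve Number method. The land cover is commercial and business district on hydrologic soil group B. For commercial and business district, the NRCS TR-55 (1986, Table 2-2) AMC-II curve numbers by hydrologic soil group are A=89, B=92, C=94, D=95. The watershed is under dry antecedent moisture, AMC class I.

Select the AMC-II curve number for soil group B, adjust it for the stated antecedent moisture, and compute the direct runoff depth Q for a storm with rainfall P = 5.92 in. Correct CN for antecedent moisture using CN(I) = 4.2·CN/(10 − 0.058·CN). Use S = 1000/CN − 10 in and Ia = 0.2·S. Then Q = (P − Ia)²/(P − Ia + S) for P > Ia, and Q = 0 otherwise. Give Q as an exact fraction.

Q = 1105030564/276167325 in ≈ 4.001 in

NRCS table: commercial and business district, soil group B → CN(II) = 92
CN(I) from CN(II)=92: (4.2·92)/(10 − 0.058·92) = 48300/583 ≈ 82.847
S = 1000/(48300/583) − 10 = 1000/483 in ≈ 2.070 in
Ia = 0.2S: 0.2·2.070 = 0.414 in (exactly 200/483)
Excess rainfall: 5.920 − 0.414 = 5.506 in; P > Ia so Q > 0
Q: (66484/12075)² ÷ (91484/12075) = 1105030564/276167325 in (≈ 4.001 in)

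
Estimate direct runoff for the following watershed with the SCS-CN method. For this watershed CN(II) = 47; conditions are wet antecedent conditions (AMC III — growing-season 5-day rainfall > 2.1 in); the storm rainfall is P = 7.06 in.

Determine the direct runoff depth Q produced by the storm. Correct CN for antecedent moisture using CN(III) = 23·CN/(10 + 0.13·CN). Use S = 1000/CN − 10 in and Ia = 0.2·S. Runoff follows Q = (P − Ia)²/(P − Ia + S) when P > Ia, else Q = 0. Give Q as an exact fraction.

CN(III) from CN(II)=47: (23·47)/(10 + 0.13·47) = 108100/1611 ≈ 67.101
S = 1000/(108100/1611) − 10 = 5300/1081 in ≈ 4.903 in
Initial abstraction Ia = S/5 = (5300/1081)/5 = 1060/1081 ≈ 0.981 in
Since P=7.060 > Ia=0.981: effective rainfall P−Ia = 328593/54050 in
Q: (328593/54050)² ÷ (593593/54050) = 107973359649/32083701650 in (≈ 3.365 in)

Q = 107973359649/32083701650 in ≈ 3.365 in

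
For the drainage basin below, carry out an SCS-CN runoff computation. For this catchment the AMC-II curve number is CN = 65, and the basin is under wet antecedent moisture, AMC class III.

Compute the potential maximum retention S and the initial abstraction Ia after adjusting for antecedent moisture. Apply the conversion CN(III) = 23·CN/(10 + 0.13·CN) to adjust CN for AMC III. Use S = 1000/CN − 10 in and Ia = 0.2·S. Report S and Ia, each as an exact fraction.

S = 700/299 in ≈ 2.341 in; Ia = 140/299 in ≈ 0.468 in

Adjust CN=65 to AMC III: 23·65/(10 + 0.13·65) → 1495 ÷ (369/20) = 29900/369 ≈ 81.030
Max retention: S = 1000/(29900/369) − 10 = 700/299 in (≈ 2.341 in)
Ia = 0.2S: 0.2·2.341 = 0.468 in (exactly 140/299)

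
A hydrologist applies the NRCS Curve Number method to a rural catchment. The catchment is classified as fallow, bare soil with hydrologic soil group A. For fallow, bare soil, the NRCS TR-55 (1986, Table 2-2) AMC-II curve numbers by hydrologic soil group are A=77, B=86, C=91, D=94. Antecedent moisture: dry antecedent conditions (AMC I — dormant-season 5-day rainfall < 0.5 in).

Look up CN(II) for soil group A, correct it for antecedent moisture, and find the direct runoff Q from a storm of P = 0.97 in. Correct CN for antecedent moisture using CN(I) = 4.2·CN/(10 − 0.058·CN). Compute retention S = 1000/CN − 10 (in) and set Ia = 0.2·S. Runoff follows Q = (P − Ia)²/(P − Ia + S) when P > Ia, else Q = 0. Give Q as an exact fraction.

NRCS table: fallow, bare soil, soil group A → CN(II) = 77
Dry (AMC I): CN(I) = 4.2·77/(10 − 0.058·77) = (1617/5)/(2767/500) = 161700/2767 ≈ 58.439
Retention S: 1000/CN − 10 with CN=58.439 → S = 11500/1617 ≈ 7.112 in
Ia = 0.2S: 0.2·7.112 = 1.422 in (exactly 2300/1617)
P = 0.970 ≤ Ia = 1.422 in: entire storm abstracted, Q = 0.

Q = 0 in ≈ 0.000 in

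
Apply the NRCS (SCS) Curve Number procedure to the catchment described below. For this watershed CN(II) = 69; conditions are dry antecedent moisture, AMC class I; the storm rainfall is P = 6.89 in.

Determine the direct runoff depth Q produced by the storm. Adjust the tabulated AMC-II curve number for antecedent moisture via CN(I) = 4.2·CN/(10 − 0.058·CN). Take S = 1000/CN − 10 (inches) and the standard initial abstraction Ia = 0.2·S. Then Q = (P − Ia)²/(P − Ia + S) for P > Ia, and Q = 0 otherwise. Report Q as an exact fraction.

Q = 473840866321/324338508900 in ≈ 1.461 in

Dry (AMC I): CN(I) = 4.2·69/(10 − 0.058·69) = (1449/5)/(2999/500) = 144900/2999 ≈ 48.316
Max retention: S = 1000/(144900/2999) − 10 = 15500/1449 in (≈ 10.697 in)
Ia = 0.2S: 0.2·10.697 = 2.139 in (exactly 3100/1449)
Excess rainfall: 6.890 − 2.139 = 4.751 in; P > Ia so Q > 0
Q: (688361/144900)² ÷ (2238361/144900) = 473840866321/324338508900 in (≈ 1.461 in)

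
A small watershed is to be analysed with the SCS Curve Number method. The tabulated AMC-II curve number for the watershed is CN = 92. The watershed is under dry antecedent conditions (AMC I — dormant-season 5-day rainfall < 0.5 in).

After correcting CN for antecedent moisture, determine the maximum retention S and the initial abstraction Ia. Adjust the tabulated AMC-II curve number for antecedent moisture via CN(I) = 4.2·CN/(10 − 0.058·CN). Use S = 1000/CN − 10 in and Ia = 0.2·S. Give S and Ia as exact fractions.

CN(I) from CN(II)=92: (4.2·92)/(10 − 0.058·92) = 48300/583 ≈ 82.847
Retention S: 1000/CN − 10 with CN=82.847 → S = 1000/483 ≈ 2.070 in
Initial abstraction Ia = S/5 = (1000/483)/5 = 200/483 ≈ 0.414 in

S = 1000/483 in ≈ 2.070 in; Ia = 200/483 in ≈ 0.414 in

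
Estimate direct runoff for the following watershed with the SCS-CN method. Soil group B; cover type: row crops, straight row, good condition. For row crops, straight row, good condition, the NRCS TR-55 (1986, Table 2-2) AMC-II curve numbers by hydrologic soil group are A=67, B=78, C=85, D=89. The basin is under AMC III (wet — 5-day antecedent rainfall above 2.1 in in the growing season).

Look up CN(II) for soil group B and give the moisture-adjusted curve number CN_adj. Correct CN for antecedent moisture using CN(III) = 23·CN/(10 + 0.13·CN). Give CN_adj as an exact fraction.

CN_adj = 89700/1007 ≈ 89.076

NRCS table: row crops, straight row, good condition, soil group B → CN(II) = 78
Wet (AMC III): CN(III) = 23·78/(10 + 0.13·78) = 1794/(1007/50) = 89700/1007 ≈ 89.076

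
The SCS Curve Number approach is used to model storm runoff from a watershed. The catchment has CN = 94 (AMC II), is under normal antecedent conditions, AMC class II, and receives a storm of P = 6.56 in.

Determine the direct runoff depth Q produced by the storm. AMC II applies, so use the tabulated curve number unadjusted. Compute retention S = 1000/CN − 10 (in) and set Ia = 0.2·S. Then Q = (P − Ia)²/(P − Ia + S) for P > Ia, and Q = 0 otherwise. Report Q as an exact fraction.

Q = 14280841/2440475 in ≈ 5.852 in

Average conditions: CN = 94 (no AMC adjustment).
Retention S: 1000/CN − 10 with CN=94.000 → S = 30/47 ≈ 0.638 in
Initial abstraction Ia = S/5 = (30/47)/5 = 6/47 ≈ 0.128 in
P − Ia = 6.560 − 0.128 = 7558/1175 ≈ 6.432 in (> 0, runoff occurs)
Q: (7558/1175)² ÷ (8308/1175) = 14280841/2440475 in (≈ 5.852 in)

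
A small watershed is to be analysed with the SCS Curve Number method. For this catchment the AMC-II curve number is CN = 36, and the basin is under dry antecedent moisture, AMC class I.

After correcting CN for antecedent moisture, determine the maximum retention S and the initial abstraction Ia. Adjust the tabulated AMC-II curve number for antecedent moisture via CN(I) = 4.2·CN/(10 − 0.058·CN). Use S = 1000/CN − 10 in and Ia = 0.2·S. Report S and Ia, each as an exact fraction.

Dry (AMC I): CN(I) = 4.2·36/(10 − 0.058·36) = (756/5)/(989/125) = 18900/989 ≈ 19.110
Max retention: S = 1000/(18900/989) − 10 = 8000/189 in (≈ 42.328 in)
Ia = 0.2·(8000/189) = 1600/189 in ≈ 8.466 in

S = 8000/189 in ≈ 42.328 in; Ia = 1600/189 in ≈ 8.466 in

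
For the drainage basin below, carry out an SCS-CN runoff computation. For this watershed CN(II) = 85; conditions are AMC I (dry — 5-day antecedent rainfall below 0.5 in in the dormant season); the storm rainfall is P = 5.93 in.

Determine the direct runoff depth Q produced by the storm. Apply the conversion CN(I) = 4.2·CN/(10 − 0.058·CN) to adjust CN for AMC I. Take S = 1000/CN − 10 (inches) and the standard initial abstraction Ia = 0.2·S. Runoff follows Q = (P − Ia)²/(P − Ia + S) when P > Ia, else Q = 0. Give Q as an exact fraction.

Dry (AMC I): CN(I) = 4.2·85/(10 − 0.058·85) = 357/(507/100) = 11900/169 ≈ 70.414
Max retention: S = 1000/(11900/169) − 10 = 500/119 in (≈ 4.202 in)
Initial abstraction Ia = S/5 = (500/119)/5 = 100/119 ≈ 0.840 in
P − Ia = 5.930 − 0.840 = 60567/11900 ≈ 5.090 in (> 0, runoff occurs)
Runoff Q = (P−Ia)²/(P−Ia+S) = (5.090)²/(5.090+4.202) = 3668361489/1315747300 ≈ 2.788 in

Q = 3668361489/1315747300 in ≈ 2.788 in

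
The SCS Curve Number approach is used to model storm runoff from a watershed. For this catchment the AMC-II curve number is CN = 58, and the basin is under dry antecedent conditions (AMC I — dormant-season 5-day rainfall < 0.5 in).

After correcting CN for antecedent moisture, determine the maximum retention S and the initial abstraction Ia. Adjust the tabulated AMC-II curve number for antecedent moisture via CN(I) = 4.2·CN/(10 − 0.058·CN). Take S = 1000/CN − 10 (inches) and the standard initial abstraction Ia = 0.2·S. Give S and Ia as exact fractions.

Dry (AMC I): CN(I) = 4.2·58/(10 − 0.058·58) = (1218/5)/(1659/250) = 2900/79 ≈ 36.709
S = 1000/(2900/79) − 10 = 500/29 in ≈ 17.241 in
Ia = 0.2S: 0.2·17.241 = 3.448 in (exactly 100/29)

S = 500/29 in ≈ 17.241 in; Ia = 100/29 in ≈ 3.448 in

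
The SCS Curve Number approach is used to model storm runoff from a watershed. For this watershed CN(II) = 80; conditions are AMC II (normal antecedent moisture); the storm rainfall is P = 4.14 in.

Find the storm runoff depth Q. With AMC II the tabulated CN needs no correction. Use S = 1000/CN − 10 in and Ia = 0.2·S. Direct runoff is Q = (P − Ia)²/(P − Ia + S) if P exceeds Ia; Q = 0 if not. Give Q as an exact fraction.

Q = 16562/7675 in ≈ 2.158 in

AMC II — tabulated CN = 80 applies directly.
S = 1000/80 − 10 = 5/2 in ≈ 2.500 in
Ia = 0.2·(5/2) = 1/2 in ≈ 0.500 in
P − Ia = 4.140 − 0.500 = 91/25 ≈ 3.640 in (> 0, runoff occurs)
Runoff Q = (P−Ia)²/(P−Ia+S) = (3.640)²/(3.640+2.500) = 16562/7675 ≈ 2.158 in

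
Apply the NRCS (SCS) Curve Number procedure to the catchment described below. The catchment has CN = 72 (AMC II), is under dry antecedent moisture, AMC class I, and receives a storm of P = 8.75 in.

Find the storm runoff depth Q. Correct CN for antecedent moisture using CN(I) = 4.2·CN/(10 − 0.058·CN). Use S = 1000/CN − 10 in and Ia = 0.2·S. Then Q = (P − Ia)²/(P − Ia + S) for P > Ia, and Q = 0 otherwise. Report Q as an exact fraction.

Q = 111005/37692 in ≈ 2.945 in

Dry (AMC I): CN(I) = 4.2·72/(10 − 0.058·72) = (1512/5)/(728/125) = 675/13 ≈ 51.923
Max retention: S = 1000/(675/13) − 10 = 250/27 in (≈ 9.259 in)
Initial abstraction Ia = S/5 = (250/27)/5 = 50/27 ≈ 1.852 in
Excess rainfall: 8.750 − 1.852 = 6.898 in; P > Ia so Q > 0
Runoff Q = (P−Ia)²/(P−Ia+S) = (6.898)²/(6.898+9.259) = 111005/37692 ≈ 2.945 in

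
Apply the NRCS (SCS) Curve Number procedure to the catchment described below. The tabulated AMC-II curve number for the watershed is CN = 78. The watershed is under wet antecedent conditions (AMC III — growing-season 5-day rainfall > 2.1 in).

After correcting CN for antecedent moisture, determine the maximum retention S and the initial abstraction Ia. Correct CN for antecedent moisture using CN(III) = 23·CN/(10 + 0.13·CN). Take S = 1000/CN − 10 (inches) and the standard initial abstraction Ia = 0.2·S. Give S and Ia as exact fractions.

Wet (AMC III): CN(III) = 23·78/(10 + 0.13·78) = 1794/(1007/50) = 89700/1007 ≈ 89.076
Retention S: 1000/CN − 10 with CN=89.076 → S = 1100/897 ≈ 1.226 in
Ia = 0.2·(1100/897) = 220/897 in ≈ 0.245 in

S = 1100/897 in ≈ 1.226 in; Ia = 220/897 in ≈ 0.245 in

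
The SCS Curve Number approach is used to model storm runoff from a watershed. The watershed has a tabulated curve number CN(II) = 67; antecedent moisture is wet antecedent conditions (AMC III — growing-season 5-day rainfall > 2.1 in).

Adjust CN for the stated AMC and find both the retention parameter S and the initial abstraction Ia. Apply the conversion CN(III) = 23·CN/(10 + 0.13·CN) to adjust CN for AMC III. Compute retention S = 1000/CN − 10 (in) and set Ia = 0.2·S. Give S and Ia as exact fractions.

S = 3300/1541 in ≈ 2.141 in; Ia = 660/1541 in ≈ 0.428 in

Adjust CN=67 to AMC III: 23·67/(10 + 0.13·67) → 1541 ÷ (1871/100) = 154100/1871 ≈ 82.362
Retention S: 1000/CN − 10 with CN=82.362 → S = 3300/1541 ≈ 2.141 in
Initial abstraction Ia = S/5 = (3300/1541)/5 = 660/1541 ≈ 0.428 in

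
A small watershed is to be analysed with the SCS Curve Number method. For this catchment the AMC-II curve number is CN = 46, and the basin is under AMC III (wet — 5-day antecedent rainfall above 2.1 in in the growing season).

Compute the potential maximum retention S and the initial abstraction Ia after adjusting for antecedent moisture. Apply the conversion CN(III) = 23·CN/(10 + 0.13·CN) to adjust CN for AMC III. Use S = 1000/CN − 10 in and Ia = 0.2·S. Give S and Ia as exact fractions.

Wet (AMC III): CN(III) = 23·46/(10 + 0.13·46) = 1058/(799/50) = 52900/799 ≈ 66.208
Max retention: S = 1000/(52900/799) − 10 = 2700/529 in (≈ 5.104 in)
Initial abstraction Ia = S/5 = (2700/529)/5 = 540/529 ≈ 1.021 in

S = 2700/529 in ≈ 5.104 in; Ia = 540/529 in ≈ 1.021 in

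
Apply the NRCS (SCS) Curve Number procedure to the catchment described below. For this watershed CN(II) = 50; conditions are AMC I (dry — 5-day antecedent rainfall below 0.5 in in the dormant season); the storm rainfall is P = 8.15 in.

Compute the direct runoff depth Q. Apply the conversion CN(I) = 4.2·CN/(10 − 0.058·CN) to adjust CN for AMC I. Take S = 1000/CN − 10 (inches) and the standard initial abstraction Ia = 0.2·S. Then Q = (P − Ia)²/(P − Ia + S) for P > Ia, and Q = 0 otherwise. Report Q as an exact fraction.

Adjust CN=50 to AMC I: 4.2·50/(10 − 0.058·50) → 210 ÷ (71/10) = 2100/71 ≈ 29.577
Max retention: S = 1000/(2100/71) − 10 = 500/21 in (≈ 23.810 in)
Ia = 0.2S: 0.2·23.810 = 4.762 in (exactly 100/21)
P − Ia = 8.150 − 4.762 = 1423/420 ≈ 3.388 in (> 0, runoff occurs)
Runoff Q = (P−Ia)²/(P−Ia+S) = (3.388)²/(3.388+23.810) = 2024929/4797660 ≈ 0.422 in

Q = 2024929/4797660 in ≈ 0.422 in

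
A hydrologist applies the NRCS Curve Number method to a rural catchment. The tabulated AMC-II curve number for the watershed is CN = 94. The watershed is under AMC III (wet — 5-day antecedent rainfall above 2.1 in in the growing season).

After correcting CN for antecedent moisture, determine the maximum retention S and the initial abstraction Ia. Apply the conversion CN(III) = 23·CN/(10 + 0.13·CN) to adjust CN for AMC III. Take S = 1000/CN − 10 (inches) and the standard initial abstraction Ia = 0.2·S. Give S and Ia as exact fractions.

Wet (AMC III): CN(III) = 23·94/(10 + 0.13·94) = 2162/(1111/50) = 108100/1111 ≈ 97.300
Retention S: 1000/CN − 10 with CN=97.300 → S = 300/1081 ≈ 0.278 in
Ia = 0.2S: 0.2·0.278 = 0.056 in (exactly 60/1081)

S = 300/1081 in ≈ 0.278 in; Ia = 60/1081 in ≈ 0.056 in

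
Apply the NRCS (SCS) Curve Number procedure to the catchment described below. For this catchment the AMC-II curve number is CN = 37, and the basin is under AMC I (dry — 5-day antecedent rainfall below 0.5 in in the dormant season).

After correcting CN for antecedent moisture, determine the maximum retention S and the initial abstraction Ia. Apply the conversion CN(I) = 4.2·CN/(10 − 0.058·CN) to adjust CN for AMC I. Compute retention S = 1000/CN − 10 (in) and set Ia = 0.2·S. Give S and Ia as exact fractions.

S = 1500/37 in ≈ 40.541 in; Ia = 300/37 in ≈ 8.108 in

CN(I) from CN(II)=37: (4.2·37)/(10 − 0.058·37) = 3700/187 ≈ 19.786
S = 1000/(3700/187) − 10 = 1500/37 in ≈ 40.541 in
Ia = 0.2S: 0.2·40.541 = 8.108 in (exactly 300/37)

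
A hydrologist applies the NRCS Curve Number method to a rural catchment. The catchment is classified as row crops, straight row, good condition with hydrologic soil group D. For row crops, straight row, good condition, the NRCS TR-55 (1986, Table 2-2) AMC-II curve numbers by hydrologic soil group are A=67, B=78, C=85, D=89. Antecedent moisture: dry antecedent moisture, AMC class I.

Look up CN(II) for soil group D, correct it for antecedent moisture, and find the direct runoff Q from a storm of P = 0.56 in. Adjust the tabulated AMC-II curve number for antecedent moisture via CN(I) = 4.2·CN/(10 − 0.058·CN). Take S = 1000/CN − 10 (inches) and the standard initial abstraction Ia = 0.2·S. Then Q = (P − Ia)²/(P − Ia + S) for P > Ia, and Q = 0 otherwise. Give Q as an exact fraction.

NRCS table: row crops, straight row, good condition, soil group D → CN(II) = 89
Adjust CN=89 to AMC I: 4.2·89/(10 − 0.058·89) → (1869/5) ÷ (2419/500) = 186900/2419 ≈ 77.263
S = 1000/(186900/2419) − 10 = 5500/1869 in ≈ 2.943 in
Ia = 0.2S: 0.2·2.943 = 0.589 in (exactly 1100/1869)
P = 0.560 ≤ Ia = 0.589 in: entire storm abstracted, Q = 0.

Q = 0 in ≈ 0.000 in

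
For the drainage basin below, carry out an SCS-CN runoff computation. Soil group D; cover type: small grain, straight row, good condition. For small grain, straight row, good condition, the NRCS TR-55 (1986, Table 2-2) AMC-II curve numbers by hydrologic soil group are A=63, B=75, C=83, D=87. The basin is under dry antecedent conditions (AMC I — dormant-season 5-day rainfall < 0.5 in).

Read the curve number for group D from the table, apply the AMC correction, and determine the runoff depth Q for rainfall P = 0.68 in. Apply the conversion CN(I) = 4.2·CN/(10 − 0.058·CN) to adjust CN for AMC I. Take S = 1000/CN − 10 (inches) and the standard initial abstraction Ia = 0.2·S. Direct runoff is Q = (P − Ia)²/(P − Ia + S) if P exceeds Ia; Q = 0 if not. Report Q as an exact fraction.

Q = 0 in ≈ 0.000 in

NRCS table: small grain, straight row, good condition, soil group D → CN(II) = 87
CN(I) from CN(II)=87: (4.2·87)/(10 − 0.058·87) = 182700/2477 ≈ 73.759
Max retention: S = 1000/(182700/2477) − 10 = 6500/1827 in (≈ 3.558 in)
Ia = 0.2S: 0.2·3.558 = 0.712 in (exactly 1300/1827)
P = 0.680 ≤ Ia = 0.712 in: entire storm abstracted, Q = 0.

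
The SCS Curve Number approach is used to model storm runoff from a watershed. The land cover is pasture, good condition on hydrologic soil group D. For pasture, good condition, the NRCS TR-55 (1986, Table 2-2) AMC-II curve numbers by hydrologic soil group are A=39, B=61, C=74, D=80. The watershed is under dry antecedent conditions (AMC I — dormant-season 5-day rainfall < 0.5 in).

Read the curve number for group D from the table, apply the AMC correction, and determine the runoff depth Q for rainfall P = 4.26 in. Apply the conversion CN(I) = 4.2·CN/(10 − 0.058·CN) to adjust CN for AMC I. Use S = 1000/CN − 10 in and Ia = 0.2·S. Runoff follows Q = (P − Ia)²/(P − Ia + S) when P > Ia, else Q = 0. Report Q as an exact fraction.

NRCS table: pasture, good condition, soil group D → CN(II) = 80
Dry (AMC I): CN(I) = 4.2·80/(10 − 0.058·80) = 336/(134/25) = 4200/67 ≈ 62.687
Max retention: S = 1000/(4200/67) − 10 = 125/21 in (≈ 5.952 in)
Ia = 0.2·(125/21) = 25/21 in ≈ 1.190 in
Since P=4.260 > Ia=1.190: effective rainfall P−Ia = 3223/1050 in
Q: (3223/1050)² ÷ (9473/1050) = 10387729/9946650 in (≈ 1.044 in)

Q = 10387729/9946650 in ≈ 1.044 in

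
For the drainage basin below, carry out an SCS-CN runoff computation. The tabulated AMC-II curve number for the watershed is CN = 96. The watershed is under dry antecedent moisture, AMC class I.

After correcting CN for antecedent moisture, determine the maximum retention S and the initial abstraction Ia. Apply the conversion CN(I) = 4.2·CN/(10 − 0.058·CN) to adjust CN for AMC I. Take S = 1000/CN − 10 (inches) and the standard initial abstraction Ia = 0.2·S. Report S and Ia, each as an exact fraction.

S = 125/126 in ≈ 0.992 in; Ia = 25/126 in ≈ 0.198 in

Dry (AMC I): CN(I) = 4.2·96/(10 − 0.058·96) = (2016/5)/(554/125) = 25200/277 ≈ 90.975
Max retention: S = 1000/(25200/277) − 10 = 125/126 in (≈ 0.992 in)
Ia = 0.2·(125/126) = 25/126 in ≈ 0.198 in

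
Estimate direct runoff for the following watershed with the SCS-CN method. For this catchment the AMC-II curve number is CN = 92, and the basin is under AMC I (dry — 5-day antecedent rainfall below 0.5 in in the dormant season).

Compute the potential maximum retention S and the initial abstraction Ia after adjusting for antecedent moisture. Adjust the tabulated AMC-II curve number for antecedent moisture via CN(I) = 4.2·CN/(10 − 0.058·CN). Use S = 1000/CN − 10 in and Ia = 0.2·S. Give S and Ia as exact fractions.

CN(I) from CN(II)=92: (4.2·92)/(10 − 0.058·92) = 48300/583 ≈ 82.847
S = 1000/(48300/583) − 10 = 1000/483 in ≈ 2.070 in
Initial abstraction Ia = S/5 = (1000/483)/5 = 200/483 ≈ 0.414 in

S = 1000/483 in ≈ 2.070 in; Ia = 200/483 in ≈ 0.414 in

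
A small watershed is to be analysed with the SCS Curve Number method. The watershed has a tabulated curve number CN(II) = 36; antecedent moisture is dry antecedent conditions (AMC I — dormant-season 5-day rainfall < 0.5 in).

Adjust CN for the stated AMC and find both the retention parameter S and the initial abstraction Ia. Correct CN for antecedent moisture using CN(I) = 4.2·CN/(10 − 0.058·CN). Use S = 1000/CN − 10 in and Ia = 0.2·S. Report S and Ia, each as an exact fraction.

CN(I) from CN(II)=36: (4.2·36)/(10 − 0.058·36) = 18900/989 ≈ 19.110
S = 1000/(18900/989) − 10 = 8000/189 in ≈ 42.328 in
Ia = 0.2S: 0.2·42.328 = 8.466 in (exactly 1600/189)

S = 8000/189 in ≈ 42.328 in; Ia = 1600/189 in ≈ 8.466 in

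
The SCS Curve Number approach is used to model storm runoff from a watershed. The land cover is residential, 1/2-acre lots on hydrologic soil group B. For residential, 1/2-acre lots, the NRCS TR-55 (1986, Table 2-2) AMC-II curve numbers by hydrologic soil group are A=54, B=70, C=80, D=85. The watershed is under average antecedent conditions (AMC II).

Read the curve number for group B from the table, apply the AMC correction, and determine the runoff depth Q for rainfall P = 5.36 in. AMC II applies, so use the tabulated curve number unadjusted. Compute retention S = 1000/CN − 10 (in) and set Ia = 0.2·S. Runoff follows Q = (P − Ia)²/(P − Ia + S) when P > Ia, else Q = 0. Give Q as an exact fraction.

NRCS table: residential, 1/2-acre lots, soil group B → CN(II) = 70
Average conditions: CN = 70 (no AMC adjustment).
S = 1000/70 − 10 = 30/7 in ≈ 4.286 in
Initial abstraction Ia = S/5 = (30/7)/5 = 6/7 ≈ 0.857 in
Since P=5.360 > Ia=0.857: effective rainfall P−Ia = 788/175 in
Q = (788/175)²/((788/175) + 30/7) = (620944/30625)/(1538/175) = 310472/134575 in ≈ 2.307 in

Q = 310472/134575 in ≈ 2.307 in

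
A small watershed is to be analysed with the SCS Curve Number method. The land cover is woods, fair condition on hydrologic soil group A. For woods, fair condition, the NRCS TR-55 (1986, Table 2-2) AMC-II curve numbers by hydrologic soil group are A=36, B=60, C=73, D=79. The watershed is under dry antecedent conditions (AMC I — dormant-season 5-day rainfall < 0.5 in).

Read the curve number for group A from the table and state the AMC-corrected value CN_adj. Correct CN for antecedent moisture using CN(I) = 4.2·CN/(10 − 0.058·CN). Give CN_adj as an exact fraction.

CN_adj = 18900/989 ≈ 19.110

NRCS table: woods, fair condition, soil group A → CN(II) = 36
CN(I) from CN(II)=36: (4.2·36)/(10 − 0.058·36) = 18900/989 ≈ 19.110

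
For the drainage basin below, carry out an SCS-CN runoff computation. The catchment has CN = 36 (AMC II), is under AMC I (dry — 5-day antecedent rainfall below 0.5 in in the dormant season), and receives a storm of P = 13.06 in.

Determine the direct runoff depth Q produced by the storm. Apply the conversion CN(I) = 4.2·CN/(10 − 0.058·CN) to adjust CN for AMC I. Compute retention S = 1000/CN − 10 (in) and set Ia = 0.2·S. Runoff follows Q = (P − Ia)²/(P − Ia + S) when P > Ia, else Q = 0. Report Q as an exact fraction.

Q = 1885035889/4190290650 in ≈ 0.450 in

Adjust CN=36 to AMC I: 4.2·36/(10 − 0.058·36) → (756/5) ÷ (989/125) = 18900/989 ≈ 19.110
S = 1000/(18900/989) − 10 = 8000/189 in ≈ 42.328 in
Initial abstraction Ia = S/5 = (8000/189)/5 = 1600/189 ≈ 8.466 in
Since P=13.060 > Ia=8.466: effective rainfall P−Ia = 43417/9450 in
Runoff Q = (P−Ia)²/(P−Ia+S) = (4.594)²/(4.594+42.328) = 1885035889/4190290650 ≈ 0.450 in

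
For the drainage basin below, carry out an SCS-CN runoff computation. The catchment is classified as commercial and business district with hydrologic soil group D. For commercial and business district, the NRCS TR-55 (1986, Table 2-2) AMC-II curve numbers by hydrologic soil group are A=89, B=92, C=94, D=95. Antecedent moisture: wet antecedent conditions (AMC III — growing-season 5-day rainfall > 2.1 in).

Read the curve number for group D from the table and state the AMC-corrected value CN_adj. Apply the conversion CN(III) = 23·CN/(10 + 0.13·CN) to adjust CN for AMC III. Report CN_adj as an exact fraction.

NRCS table: commercial and business district, soil group D → CN(II) = 95
CN(III) from CN(II)=95: (23·95)/(10 + 0.13·95) = 43700/447 ≈ 97.763

CN_adj = 43700/447 ≈ 97.763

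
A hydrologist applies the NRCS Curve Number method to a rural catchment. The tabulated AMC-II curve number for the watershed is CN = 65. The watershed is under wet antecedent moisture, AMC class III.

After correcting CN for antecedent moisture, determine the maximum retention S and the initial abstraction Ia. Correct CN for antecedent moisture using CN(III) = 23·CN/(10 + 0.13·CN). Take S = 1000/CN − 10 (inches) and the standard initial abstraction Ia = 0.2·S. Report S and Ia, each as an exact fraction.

S = 700/299 in ≈ 2.341 in; Ia = 140/299 in ≈ 0.468 in

CN(III) from CN(II)=65: (23·65)/(10 + 0.13·65) = 29900/369 ≈ 81.030
S = 1000/(29900/369) − 10 = 700/299 in ≈ 2.341 in
Ia = 0.2·(700/299) = 140/299 in ≈ 0.468 in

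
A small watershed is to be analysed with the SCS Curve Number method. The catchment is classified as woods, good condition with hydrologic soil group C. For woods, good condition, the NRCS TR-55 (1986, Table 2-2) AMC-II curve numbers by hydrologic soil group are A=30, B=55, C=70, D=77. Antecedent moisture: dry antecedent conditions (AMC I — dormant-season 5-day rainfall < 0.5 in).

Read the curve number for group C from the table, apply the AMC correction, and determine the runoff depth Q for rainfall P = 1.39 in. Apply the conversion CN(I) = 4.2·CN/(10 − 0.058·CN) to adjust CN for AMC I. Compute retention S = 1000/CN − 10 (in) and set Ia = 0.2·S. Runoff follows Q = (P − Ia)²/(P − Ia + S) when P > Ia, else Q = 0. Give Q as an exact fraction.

Q = 0 in ≈ 0.000 in

NRCS table: woods, good condition, soil group C → CN(II) = 70
Dry (AMC I): CN(I) = 4.2·70/(10 − 0.058·70) = 294/(297/50) = 4900/99 ≈ 49.495
S = 1000/(4900/99) − 10 = 500/49 in ≈ 10.204 in
Ia = 0.2·(500/49) = 100/49 in ≈ 2.041 in
P = 1.390 ≤ Ia = 2.041 in: entire storm abstracted, Q = 0.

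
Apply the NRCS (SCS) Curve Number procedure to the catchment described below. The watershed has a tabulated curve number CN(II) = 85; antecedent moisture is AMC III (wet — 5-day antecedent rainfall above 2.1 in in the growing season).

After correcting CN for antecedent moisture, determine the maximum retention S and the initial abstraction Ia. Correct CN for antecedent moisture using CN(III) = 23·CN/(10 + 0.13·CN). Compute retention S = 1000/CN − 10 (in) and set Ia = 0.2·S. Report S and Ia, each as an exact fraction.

S = 300/391 in ≈ 0.767 in; Ia = 60/391 in ≈ 0.153 in

CN(III) from CN(II)=85: (23·85)/(10 + 0.13·85) = 39100/421 ≈ 92.874
Retention S: 1000/CN − 10 with CN=92.874 → S = 300/391 ≈ 0.767 in
Ia = 0.2·(300/391) = 60/391 in ≈ 0.153 in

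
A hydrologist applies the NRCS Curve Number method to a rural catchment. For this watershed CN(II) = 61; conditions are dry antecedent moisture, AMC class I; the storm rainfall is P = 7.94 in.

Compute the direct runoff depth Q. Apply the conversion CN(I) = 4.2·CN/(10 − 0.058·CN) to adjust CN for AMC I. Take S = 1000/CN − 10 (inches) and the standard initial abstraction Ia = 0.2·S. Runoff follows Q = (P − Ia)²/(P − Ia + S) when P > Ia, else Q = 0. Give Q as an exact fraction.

Q = 10924221361/9170230650 in ≈ 1.191 in

CN(I) from CN(II)=61: (4.2·61)/(10 − 0.058·61) = 42700/1077 ≈ 39.647
S = 1000/(42700/1077) − 10 = 6500/427 in ≈ 15.222 in
Ia = 0.2·(6500/427) = 1300/427 in ≈ 3.044 in
P − Ia = 7.940 − 3.044 = 104519/21350 ≈ 4.896 in (> 0, runoff occurs)
Q: (104519/21350)² ÷ (429519/21350) = 10924221361/9170230650 in (≈ 1.191 in)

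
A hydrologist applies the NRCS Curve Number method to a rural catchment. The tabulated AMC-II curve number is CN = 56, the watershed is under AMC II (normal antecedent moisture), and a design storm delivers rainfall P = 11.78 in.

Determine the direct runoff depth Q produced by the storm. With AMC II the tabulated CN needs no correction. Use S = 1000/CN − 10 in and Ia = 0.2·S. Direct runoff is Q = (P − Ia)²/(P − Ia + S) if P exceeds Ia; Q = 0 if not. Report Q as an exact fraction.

AMC II — tabulated CN = 56 applies directly.
Max retention: S = 1000/56 − 10 = 55/7 in (≈ 7.857 in)
Initial abstraction Ia = S/5 = (55/7)/5 = 11/7 ≈ 1.571 in
Since P=11.780 > Ia=1.571: effective rainfall P−Ia = 3573/350 in
Runoff Q = (P−Ia)²/(P−Ia+S) = (10.209)²/(10.209+7.857) = 12766329/2213050 ≈ 5.769 in

Q = 12766329/2213050 in ≈ 5.769 in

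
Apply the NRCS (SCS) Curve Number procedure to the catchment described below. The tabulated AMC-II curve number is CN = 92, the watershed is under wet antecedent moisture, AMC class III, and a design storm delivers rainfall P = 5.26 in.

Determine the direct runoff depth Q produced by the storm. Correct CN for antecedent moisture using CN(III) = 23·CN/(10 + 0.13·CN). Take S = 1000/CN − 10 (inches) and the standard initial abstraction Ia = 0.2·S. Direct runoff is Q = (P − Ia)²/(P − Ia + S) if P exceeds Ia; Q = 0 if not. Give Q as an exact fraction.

Q = 18803814129/3891509150 in ≈ 4.832 in

CN(III) from CN(II)=92: (23·92)/(10 + 0.13·92) = 52900/549 ≈ 96.357
Retention S: 1000/CN − 10 with CN=96.357 → S = 200/529 ≈ 0.378 in
Ia = 0.2·(200/529) = 40/529 in ≈ 0.076 in
Excess rainfall: 5.260 − 0.076 = 5.184 in; P > Ia so Q > 0
Q: (137127/26450)² ÷ (147127/26450) = 18803814129/3891509150 in (≈ 4.832 in)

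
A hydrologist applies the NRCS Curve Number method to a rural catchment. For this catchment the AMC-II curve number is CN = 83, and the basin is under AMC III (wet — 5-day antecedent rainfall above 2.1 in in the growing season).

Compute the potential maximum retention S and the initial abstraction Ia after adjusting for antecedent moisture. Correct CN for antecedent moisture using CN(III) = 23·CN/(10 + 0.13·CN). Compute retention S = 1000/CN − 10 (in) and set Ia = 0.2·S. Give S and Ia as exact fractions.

S = 1700/1909 in ≈ 0.891 in; Ia = 340/1909 in ≈ 0.178 in

Adjust CN=83 to AMC III: 23·83/(10 + 0.13·83) → 1909 ÷ (2079/100) = 190900/2079 ≈ 91.823
S = 1000/(190900/2079) − 10 = 1700/1909 in ≈ 0.891 in
Ia = 0.2S: 0.2·0.891 = 0.178 in (exactly 340/1909)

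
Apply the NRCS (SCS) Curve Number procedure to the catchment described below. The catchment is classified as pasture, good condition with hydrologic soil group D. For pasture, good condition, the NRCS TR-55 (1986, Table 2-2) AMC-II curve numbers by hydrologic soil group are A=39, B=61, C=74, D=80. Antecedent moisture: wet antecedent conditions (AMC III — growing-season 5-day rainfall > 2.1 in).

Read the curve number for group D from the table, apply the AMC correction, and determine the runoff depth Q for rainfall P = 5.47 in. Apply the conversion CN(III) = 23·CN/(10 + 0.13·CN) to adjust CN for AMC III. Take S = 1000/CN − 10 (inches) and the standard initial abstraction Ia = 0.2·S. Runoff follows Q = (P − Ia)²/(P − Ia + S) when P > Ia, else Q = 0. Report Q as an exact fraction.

Q = 145950561/33536300 in ≈ 4.352 in

NRCS table: pasture, good condition, soil group D → CN(II) = 80
Wet (AMC III): CN(III) = 23·80/(10 + 0.13·80) = 1840/(102/5) = 4600/51 ≈ 90.196
Max retention: S = 1000/(4600/51) − 10 = 25/23 in (≈ 1.087 in)
Initial abstraction Ia = S/5 = (25/23)/5 = 5/23 ≈ 0.217 in
Since P=5.470 > Ia=0.217: effective rainfall P−Ia = 12081/2300 in
Runoff Q = (P−Ia)²/(P−Ia+S) = (5.253)²/(5.253+1.087) = 145950561/33536300 ≈ 4.352 in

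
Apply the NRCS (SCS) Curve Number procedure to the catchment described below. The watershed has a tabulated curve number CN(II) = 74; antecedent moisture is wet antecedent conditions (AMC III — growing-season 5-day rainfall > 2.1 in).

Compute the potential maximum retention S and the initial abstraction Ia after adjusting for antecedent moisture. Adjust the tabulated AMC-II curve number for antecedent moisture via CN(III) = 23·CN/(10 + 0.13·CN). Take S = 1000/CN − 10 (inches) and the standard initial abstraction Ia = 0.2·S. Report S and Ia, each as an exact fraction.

CN(III) from CN(II)=74: (23·74)/(10 + 0.13·74) = 85100/981 ≈ 86.748
S = 1000/(85100/981) − 10 = 1300/851 in ≈ 1.528 in
Ia = 0.2·(1300/851) = 260/851 in ≈ 0.306 in

S = 1300/851 in ≈ 1.528 in; Ia = 260/851 in ≈ 0.306 in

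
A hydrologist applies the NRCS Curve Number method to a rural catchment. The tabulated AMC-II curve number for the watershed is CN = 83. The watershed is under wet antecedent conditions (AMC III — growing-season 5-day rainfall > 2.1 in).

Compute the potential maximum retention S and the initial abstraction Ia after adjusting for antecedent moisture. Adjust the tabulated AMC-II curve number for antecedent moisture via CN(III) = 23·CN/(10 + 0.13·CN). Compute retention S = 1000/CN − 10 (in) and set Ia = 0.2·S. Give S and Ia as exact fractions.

S = 1700/1909 in ≈ 0.891 in; Ia = 340/1909 in ≈ 0.178 in

Wet (AMC III): CN(III) = 23·83/(10 + 0.13·83) = 1909/(2079/100) = 190900/2079 ≈ 91.823
Max retention: S = 1000/(190900/2079) − 10 = 1700/1909 in (≈ 0.891 in)
Ia = 0.2S: 0.2·0.891 = 0.178 in (exactly 340/1909)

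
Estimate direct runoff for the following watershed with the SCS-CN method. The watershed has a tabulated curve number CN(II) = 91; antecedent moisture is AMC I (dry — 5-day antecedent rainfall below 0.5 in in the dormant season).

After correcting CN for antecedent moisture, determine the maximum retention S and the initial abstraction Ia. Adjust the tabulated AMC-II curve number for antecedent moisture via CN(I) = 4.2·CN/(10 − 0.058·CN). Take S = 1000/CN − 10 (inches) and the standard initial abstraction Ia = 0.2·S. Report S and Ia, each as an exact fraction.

S = 1500/637 in ≈ 2.355 in; Ia = 300/637 in ≈ 0.471 in

Adjust CN=91 to AMC I: 4.2·91/(10 − 0.058·91) → (1911/5) ÷ (2361/500) = 63700/787 ≈ 80.940
Retention S: 1000/CN − 10 with CN=80.940 → S = 1500/637 ≈ 2.355 in
Ia = 0.2·(1500/637) = 300/637 in ≈ 0.471 in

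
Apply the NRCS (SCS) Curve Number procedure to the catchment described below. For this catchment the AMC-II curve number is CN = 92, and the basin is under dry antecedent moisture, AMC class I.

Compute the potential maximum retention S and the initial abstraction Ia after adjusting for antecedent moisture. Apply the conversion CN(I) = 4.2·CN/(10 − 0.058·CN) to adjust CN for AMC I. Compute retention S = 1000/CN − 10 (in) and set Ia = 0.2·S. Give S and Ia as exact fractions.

S = 1000/483 in ≈ 2.070 in; Ia = 200/483 in ≈ 0.414 in

Adjust CN=92 to AMC I: 4.2·92/(10 − 0.058·92) → (1932/5) ÷ (583/125) = 48300/583 ≈ 82.847
S = 1000/(48300/583) − 10 = 1000/483 in ≈ 2.070 in
Ia = 0.2S: 0.2·2.070 = 0.414 in (exactly 200/483)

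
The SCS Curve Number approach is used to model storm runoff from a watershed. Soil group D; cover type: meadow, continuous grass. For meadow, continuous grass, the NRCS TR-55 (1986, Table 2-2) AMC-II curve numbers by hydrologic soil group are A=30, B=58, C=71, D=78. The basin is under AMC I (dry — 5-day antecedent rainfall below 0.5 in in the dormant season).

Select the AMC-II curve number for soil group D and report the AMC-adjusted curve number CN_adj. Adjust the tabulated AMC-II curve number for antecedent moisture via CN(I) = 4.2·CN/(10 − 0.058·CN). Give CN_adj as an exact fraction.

CN_adj = 81900/1369 ≈ 59.825

NRCS table: meadow, continuous grass, soil group D → CN(II) = 78
Dry (AMC I): CN(I) = 4.2·78/(10 − 0.058·78) = (1638/5)/(1369/250) = 81900/1369 ≈ 59.825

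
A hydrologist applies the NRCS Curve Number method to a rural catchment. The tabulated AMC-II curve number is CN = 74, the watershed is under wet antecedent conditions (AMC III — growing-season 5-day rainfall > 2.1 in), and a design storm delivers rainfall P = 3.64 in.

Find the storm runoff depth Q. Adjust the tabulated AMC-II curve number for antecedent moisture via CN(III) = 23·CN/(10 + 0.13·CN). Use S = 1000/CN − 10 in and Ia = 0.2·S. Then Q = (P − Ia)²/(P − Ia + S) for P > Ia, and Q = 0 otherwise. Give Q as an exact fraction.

Q = 387125037/169285175 in ≈ 2.287 in

Wet (AMC III): CN(III) = 23·74/(10 + 0.13·74) = 1702/(981/50) = 85100/981 ≈ 86.748
S = 1000/(85100/981) − 10 = 1300/851 in ≈ 1.528 in
Ia = 0.2·(1300/851) = 260/851 in ≈ 0.306 in
Since P=3.640 > Ia=0.306: effective rainfall P−Ia = 70941/21275 in
Runoff Q = (P−Ia)²/(P−Ia+S) = (3.334)²/(3.334+1.528) = 387125037/169285175 ≈ 2.287 in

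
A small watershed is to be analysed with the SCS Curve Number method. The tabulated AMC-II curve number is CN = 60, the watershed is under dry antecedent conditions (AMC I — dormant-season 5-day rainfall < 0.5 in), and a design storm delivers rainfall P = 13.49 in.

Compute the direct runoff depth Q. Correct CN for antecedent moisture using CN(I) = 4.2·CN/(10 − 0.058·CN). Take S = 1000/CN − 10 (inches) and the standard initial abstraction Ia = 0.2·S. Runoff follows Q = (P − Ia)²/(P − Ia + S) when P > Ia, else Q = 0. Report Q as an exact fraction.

Dry (AMC I): CN(I) = 4.2·60/(10 − 0.058·60) = 252/(163/25) = 6300/163 ≈ 38.650
Retention S: 1000/CN − 10 with CN=38.650 → S = 1000/63 ≈ 15.873 in
Ia = 0.2·(1000/63) = 200/63 in ≈ 3.175 in
P − Ia = 13.490 − 3.175 = 64987/6300 ≈ 10.315 in (> 0, runoff occurs)
Runoff Q = (P−Ia)²/(P−Ia+S) = (10.315)²/(10.315+15.873) = 4223310169/1039418100 ≈ 4.063 in

Q = 4223310169/1039418100 in ≈ 4.063 in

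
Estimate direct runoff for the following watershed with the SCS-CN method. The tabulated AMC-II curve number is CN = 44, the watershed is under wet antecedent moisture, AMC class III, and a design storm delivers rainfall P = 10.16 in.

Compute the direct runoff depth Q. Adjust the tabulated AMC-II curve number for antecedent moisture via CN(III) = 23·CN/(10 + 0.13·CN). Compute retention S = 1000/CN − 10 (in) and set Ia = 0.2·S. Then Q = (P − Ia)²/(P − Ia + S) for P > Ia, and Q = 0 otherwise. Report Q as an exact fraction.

Adjust CN=44 to AMC III: 23·44/(10 + 0.13·44) → 1012 ÷ (393/25) = 25300/393 ≈ 64.377
Max retention: S = 1000/(25300/393) − 10 = 1400/253 in (≈ 5.534 in)
Ia = 0.2·(1400/253) = 280/253 in ≈ 1.107 in
Excess rainfall: 10.160 − 1.107 = 9.053 in; P > Ia so Q > 0
Q: (57262/6325)² ÷ (92262/6325) = 1639468322/291778575 in (≈ 5.619 in)

Q = 1639468322/291778575 in ≈ 5.619 in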